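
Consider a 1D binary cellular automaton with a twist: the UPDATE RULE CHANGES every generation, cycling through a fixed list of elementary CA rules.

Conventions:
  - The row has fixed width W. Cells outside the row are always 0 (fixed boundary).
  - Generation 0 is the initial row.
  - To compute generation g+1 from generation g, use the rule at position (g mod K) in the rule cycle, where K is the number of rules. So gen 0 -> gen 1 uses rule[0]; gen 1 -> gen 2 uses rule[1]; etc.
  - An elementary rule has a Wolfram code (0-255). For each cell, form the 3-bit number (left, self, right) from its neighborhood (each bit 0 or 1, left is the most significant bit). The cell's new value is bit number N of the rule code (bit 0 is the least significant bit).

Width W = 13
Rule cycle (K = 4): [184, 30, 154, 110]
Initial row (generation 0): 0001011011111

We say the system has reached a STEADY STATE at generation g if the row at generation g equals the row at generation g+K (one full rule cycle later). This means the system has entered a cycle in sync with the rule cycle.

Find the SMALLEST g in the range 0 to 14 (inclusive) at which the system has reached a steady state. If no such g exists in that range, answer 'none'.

Gen 0: 0001011011111
Gen 1 (rule 184): 0000110111110
Gen 2 (rule 30): 0001100100001
Gen 3 (rule 154): 0011011010010
Gen 4 (rule 110): 0111111110110
Gen 5 (rule 184): 0111111101101
Gen 6 (rule 30): 1100000001001
Gen 7 (rule 154): 1010000010110
Gen 8 (rule 110): 1110000111110
Gen 9 (rule 184): 1101000111101
Gen 10 (rule 30): 1001101100001
Gen 11 (rule 154): 0111001010010
Gen 12 (rule 110): 1101011110110
Gen 13 (rule 184): 1010111101101
Gen 14 (rule 30): 1010100001001
Gen 15 (rule 154): 0000010010110
Gen 16 (rule 110): 0000110111110
Gen 17 (rule 184): 0000101111101
Gen 18 (rule 30): 0001101000001

Answer: none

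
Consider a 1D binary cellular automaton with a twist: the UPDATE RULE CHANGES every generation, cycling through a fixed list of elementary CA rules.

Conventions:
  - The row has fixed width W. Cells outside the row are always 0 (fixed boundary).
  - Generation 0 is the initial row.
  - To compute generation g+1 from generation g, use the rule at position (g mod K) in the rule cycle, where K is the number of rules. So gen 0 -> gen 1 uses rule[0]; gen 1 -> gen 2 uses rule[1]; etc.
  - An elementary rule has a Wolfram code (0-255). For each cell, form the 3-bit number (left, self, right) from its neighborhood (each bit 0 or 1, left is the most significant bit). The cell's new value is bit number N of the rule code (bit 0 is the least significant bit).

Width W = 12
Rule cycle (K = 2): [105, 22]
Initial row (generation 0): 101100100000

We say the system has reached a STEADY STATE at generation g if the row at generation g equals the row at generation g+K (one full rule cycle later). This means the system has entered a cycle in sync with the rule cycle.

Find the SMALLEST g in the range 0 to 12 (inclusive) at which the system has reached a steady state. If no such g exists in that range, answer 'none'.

Answer: 12

Derivation:
Gen 0: 101100100000
Gen 1 (rule 105): 011100001111
Gen 2 (rule 22): 100010010000
Gen 3 (rule 105): 001000000111
Gen 4 (rule 22): 011100001000
Gen 5 (rule 105): 010101100011
Gen 6 (rule 22): 110100010100
Gen 7 (rule 105): 111001001001
Gen 8 (rule 22): 000111111111
Gen 9 (rule 105): 110100000001
Gen 10 (rule 22): 000110000011
Gen 11 (rule 105): 110110111011
Gen 12 (rule 22): 000000000000
Gen 13 (rule 105): 111111111111
Gen 14 (rule 22): 000000000000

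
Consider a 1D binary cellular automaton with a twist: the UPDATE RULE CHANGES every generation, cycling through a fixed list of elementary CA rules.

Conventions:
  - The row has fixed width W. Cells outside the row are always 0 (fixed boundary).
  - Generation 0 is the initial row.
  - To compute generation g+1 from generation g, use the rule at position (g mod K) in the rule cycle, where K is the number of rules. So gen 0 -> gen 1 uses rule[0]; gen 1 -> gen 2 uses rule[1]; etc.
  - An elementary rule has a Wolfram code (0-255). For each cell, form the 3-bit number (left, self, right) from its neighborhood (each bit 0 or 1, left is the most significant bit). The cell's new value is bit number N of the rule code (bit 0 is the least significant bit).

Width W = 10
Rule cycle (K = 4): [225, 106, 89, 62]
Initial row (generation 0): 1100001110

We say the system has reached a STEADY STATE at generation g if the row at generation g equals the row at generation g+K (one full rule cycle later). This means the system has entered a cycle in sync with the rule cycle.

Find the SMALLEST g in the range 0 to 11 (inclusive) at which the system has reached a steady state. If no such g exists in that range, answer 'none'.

Answer: none

Derivation:
Gen 0: 1100001110
Gen 1 (rule 225): 0101100110
Gen 2 (rule 106): 1011101110
Gen 3 (rule 89): 0010101011
Gen 4 (rule 62): 0111111110
Gen 5 (rule 225): 0011111110
Gen 6 (rule 106): 0110000010
Gen 7 (rule 89): 0111111001
Gen 8 (rule 62): 1100000111
Gen 9 (rule 225): 0101110011
Gen 10 (rule 106): 1011010111
Gen 11 (rule 89): 0011000101
Gen 12 (rule 62): 0110101111
Gen 13 (rule 225): 0011010111
Gen 14 (rule 106): 0111101101
Gen 15 (rule 89): 0100101100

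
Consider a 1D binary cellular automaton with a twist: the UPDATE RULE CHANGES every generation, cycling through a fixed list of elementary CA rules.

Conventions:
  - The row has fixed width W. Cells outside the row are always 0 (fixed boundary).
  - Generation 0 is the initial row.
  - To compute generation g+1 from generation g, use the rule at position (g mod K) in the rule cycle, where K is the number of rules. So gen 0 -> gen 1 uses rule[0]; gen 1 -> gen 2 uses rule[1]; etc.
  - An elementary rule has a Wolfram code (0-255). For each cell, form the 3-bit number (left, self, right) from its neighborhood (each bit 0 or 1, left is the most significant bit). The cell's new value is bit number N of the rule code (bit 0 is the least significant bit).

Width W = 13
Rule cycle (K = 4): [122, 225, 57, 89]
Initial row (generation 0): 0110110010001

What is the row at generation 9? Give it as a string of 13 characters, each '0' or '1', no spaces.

Gen 0: 0110110010001
Gen 1 (rule 122): 1111111101010
Gen 2 (rule 225): 0111111110100
Gen 3 (rule 57): 0100000001011
Gen 4 (rule 89): 0011111100011
Gen 5 (rule 122): 0110000110111
Gen 6 (rule 225): 0010110011011
Gen 7 (rule 57): 1001101010110
Gen 8 (rule 89): 0101100000111
Gen 9 (rule 122): 1011110001101

Answer: 1011110001101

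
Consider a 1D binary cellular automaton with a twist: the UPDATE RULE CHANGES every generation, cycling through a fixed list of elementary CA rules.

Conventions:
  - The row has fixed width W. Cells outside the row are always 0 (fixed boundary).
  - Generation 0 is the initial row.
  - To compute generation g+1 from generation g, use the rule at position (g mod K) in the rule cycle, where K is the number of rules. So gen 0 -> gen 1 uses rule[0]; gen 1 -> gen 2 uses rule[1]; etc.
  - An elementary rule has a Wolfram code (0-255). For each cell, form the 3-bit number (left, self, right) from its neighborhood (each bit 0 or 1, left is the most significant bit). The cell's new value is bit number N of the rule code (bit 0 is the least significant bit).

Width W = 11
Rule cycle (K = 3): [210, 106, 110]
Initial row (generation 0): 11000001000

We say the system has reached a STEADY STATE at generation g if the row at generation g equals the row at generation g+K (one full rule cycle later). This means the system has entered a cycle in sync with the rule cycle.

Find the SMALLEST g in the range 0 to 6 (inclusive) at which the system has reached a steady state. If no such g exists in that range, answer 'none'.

Answer: none

Derivation:
Gen 0: 11000001000
Gen 1 (rule 210): 01100010100
Gen 2 (rule 106): 11100101000
Gen 3 (rule 110): 10101111000
Gen 4 (rule 210): 00000111100
Gen 5 (rule 106): 00001100100
Gen 6 (rule 110): 00011101100
Gen 7 (rule 210): 00101100110
Gen 8 (rule 106): 01011101110
Gen 9 (rule 110): 11110111010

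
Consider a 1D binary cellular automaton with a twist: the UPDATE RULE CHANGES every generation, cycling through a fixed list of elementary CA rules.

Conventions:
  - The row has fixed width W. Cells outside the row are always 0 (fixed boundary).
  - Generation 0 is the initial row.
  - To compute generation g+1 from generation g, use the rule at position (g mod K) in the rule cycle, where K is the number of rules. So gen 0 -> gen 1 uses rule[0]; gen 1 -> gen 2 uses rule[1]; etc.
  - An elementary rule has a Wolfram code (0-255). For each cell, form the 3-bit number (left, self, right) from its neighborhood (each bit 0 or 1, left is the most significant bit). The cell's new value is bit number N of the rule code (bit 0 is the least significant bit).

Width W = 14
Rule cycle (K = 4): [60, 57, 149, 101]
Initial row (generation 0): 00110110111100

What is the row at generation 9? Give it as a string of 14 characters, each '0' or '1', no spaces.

Answer: 00110001101110

Derivation:
Gen 0: 00110110111100
Gen 1 (rule 60): 00101101100010
Gen 2 (rule 57): 10011011011001
Gen 3 (rule 149): 11000000000101
Gen 4 (rule 101): 01011111110111
Gen 5 (rule 60): 01110000001100
Gen 6 (rule 57): 01001111101011
Gen 7 (rule 149): 01100111001000
Gen 8 (rule 101): 00100001001011
Gen 9 (rule 60): 00110001101110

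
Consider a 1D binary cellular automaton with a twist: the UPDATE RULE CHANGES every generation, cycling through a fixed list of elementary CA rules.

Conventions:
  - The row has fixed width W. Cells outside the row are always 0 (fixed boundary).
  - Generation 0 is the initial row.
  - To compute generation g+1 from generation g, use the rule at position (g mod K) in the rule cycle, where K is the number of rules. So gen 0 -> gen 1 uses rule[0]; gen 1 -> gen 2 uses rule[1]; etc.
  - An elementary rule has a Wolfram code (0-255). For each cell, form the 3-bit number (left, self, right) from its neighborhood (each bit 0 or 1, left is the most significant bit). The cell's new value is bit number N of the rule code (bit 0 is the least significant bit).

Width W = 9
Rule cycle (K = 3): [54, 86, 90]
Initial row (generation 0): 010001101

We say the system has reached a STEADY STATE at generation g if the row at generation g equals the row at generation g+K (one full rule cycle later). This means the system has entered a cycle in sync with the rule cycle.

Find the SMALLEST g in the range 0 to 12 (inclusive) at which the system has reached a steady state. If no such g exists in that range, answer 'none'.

Answer: none

Derivation:
Gen 0: 010001101
Gen 1 (rule 54): 111010011
Gen 2 (rule 86): 001011101
Gen 3 (rule 90): 010010100
Gen 4 (rule 54): 111111110
Gen 5 (rule 86): 000000011
Gen 6 (rule 90): 000000111
Gen 7 (rule 54): 000001000
Gen 8 (rule 86): 000011100
Gen 9 (rule 90): 000110110
Gen 10 (rule 54): 001001001
Gen 11 (rule 86): 011111111
Gen 12 (rule 90): 110000001
Gen 13 (rule 54): 001000011
Gen 14 (rule 86): 011100101
Gen 15 (rule 90): 110111000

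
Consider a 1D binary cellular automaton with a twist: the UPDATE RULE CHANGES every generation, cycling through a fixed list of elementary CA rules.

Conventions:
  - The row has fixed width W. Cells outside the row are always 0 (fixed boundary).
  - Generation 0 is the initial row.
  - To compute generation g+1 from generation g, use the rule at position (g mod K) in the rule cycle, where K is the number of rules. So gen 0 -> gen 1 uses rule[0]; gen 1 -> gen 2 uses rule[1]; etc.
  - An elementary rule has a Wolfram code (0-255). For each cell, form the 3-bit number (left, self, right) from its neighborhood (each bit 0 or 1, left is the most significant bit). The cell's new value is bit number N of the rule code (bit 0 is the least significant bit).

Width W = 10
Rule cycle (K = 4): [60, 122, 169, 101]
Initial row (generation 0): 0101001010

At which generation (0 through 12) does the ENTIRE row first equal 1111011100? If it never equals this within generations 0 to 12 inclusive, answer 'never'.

Gen 0: 0101001010
Gen 1 (rule 60): 0111101111
Gen 2 (rule 122): 1100111001
Gen 3 (rule 169): 1000110000
Gen 4 (rule 101): 1010010111
Gen 5 (rule 60): 1111011100
Gen 6 (rule 122): 1001110110
Gen 7 (rule 169): 0001101100
Gen 8 (rule 101): 1100110101
Gen 9 (rule 60): 1010101111
Gen 10 (rule 122): 0101011001
Gen 11 (rule 169): 0010110000
Gen 12 (rule 101): 1011010111

Answer: 5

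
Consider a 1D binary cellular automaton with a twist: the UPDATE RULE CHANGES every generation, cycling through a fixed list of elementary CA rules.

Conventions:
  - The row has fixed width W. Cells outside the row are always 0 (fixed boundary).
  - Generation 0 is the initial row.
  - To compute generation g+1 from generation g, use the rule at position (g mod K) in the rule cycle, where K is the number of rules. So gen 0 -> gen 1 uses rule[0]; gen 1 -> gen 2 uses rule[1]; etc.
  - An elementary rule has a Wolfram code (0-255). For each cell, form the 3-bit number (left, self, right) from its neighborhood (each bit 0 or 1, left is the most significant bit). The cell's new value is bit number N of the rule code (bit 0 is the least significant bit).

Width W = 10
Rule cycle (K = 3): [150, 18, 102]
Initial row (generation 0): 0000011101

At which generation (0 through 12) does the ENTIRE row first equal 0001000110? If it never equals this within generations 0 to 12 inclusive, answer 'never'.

Answer: 2

Derivation:
Gen 0: 0000011101
Gen 1 (rule 150): 0000101001
Gen 2 (rule 18): 0001000110
Gen 3 (rule 102): 0011001010
Gen 4 (rule 150): 0100111011
Gen 5 (rule 18): 1011000000
Gen 6 (rule 102): 1101000000
Gen 7 (rule 150): 0001100000
Gen 8 (rule 18): 0010010000
Gen 9 (rule 102): 0110110000
Gen 10 (rule 150): 1000001000
Gen 11 (rule 18): 0100010100
Gen 12 (rule 102): 1100111100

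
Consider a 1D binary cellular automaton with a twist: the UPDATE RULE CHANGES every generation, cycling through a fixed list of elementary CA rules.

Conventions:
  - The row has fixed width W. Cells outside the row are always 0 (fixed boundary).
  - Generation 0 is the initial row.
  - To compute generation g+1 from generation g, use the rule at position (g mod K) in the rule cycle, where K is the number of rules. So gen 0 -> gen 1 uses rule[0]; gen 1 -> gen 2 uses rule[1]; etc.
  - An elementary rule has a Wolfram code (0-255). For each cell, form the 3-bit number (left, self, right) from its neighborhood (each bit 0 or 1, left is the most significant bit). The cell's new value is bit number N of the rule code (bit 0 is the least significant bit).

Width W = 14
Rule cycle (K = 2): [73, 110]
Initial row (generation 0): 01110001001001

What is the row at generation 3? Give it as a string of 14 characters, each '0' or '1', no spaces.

Answer: 10000101111111

Derivation:
Gen 0: 01110001001001
Gen 1 (rule 73): 01010100000000
Gen 2 (rule 110): 11111100000000
Gen 3 (rule 73): 10000101111111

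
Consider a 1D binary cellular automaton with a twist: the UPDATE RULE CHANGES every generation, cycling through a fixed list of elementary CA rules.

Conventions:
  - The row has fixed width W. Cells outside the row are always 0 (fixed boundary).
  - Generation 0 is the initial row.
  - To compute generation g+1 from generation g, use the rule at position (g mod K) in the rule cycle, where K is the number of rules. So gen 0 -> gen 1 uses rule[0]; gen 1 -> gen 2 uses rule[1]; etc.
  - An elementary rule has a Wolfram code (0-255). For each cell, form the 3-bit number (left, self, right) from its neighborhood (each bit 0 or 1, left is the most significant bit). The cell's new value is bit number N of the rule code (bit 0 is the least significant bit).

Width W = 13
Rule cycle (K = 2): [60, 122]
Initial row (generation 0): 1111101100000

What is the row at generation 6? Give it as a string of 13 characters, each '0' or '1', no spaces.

Gen 0: 1111101100000
Gen 1 (rule 60): 1000011010000
Gen 2 (rule 122): 0100111101000
Gen 3 (rule 60): 0110100011100
Gen 4 (rule 122): 1111010110110
Gen 5 (rule 60): 1000111101101
Gen 6 (rule 122): 0101100111110

Answer: 0101100111110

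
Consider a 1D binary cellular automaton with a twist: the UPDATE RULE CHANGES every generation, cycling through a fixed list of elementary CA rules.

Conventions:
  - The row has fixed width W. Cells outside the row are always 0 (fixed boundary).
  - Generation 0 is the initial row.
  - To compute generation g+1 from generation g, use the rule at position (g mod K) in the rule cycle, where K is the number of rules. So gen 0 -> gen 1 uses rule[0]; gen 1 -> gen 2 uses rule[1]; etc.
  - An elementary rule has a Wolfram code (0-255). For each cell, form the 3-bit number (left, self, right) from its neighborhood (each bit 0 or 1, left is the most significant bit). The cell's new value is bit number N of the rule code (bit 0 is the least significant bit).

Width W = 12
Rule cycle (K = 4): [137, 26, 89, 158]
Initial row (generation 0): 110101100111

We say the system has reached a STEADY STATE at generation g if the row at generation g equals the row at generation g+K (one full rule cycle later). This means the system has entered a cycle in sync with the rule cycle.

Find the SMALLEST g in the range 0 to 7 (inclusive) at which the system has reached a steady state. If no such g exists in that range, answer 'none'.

Gen 0: 110101100111
Gen 1 (rule 137): 100001000110
Gen 2 (rule 26): 010010101101
Gen 3 (rule 89): 001000001100
Gen 4 (rule 158): 011100011010
Gen 5 (rule 137): 011001010000
Gen 6 (rule 26): 110110001000
Gen 7 (rule 89): 110111100111
Gen 8 (rule 158): 100111011110
Gen 9 (rule 137): 000110011100
Gen 10 (rule 26): 001101110010
Gen 11 (rule 89): 101101011001

Answer: none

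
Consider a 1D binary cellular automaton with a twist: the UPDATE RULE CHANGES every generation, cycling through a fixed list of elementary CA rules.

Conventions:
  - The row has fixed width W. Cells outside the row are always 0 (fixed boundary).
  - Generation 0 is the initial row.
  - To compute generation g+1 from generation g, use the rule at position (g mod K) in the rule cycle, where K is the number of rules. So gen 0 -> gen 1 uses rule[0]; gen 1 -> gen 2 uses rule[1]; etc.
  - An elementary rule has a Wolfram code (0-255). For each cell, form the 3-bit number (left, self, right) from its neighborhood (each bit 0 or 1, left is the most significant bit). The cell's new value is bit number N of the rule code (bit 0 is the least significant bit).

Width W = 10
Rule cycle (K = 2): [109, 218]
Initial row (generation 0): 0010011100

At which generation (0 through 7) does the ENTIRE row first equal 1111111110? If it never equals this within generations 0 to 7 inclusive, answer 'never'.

Answer: 6

Derivation:
Gen 0: 0010011100
Gen 1 (rule 109): 1010010101
Gen 2 (rule 218): 0001100000
Gen 3 (rule 109): 1101101111
Gen 4 (rule 218): 1101101111
Gen 5 (rule 109): 1111111001
Gen 6 (rule 218): 1111111110
Gen 7 (rule 109): 1000000010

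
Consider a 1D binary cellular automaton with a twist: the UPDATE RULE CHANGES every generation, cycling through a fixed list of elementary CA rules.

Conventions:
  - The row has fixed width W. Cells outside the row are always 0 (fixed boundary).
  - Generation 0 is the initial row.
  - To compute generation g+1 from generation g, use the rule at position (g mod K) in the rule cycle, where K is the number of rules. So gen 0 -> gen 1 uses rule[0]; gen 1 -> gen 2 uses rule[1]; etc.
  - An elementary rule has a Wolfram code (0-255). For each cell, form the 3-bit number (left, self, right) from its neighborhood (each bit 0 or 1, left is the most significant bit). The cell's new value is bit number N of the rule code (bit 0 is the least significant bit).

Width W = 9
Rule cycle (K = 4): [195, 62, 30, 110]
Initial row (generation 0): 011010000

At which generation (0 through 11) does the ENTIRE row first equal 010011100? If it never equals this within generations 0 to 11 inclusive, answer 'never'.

Gen 0: 011010000
Gen 1 (rule 195): 101000111
Gen 2 (rule 62): 111101100
Gen 3 (rule 30): 100001010
Gen 4 (rule 110): 100011110
Gen 5 (rule 195): 001101110
Gen 6 (rule 62): 011011001
Gen 7 (rule 30): 110010111
Gen 8 (rule 110): 110111101
Gen 9 (rule 195): 010011100
Gen 10 (rule 62): 111110010
Gen 11 (rule 30): 100001111

Answer: 9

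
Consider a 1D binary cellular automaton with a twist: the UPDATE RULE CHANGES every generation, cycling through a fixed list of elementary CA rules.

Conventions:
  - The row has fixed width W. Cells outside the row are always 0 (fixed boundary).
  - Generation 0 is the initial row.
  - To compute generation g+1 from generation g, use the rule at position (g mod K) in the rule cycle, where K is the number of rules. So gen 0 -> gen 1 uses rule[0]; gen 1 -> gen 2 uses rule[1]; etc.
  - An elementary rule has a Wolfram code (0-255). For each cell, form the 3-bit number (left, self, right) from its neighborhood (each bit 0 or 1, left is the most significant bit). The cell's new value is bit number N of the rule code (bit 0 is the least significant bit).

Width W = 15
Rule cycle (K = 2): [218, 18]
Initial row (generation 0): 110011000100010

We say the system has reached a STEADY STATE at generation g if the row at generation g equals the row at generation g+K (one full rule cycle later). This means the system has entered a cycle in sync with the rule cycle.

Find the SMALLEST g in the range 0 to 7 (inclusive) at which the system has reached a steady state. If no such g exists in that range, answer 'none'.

Answer: 2

Derivation:
Gen 0: 110011000100010
Gen 1 (rule 218): 111111101010101
Gen 2 (rule 18): 000000000000000
Gen 3 (rule 218): 000000000000000
Gen 4 (rule 18): 000000000000000
Gen 5 (rule 218): 000000000000000
Gen 6 (rule 18): 000000000000000
Gen 7 (rule 218): 000000000000000
Gen 8 (rule 18): 000000000000000
Gen 9 (rule 218): 000000000000000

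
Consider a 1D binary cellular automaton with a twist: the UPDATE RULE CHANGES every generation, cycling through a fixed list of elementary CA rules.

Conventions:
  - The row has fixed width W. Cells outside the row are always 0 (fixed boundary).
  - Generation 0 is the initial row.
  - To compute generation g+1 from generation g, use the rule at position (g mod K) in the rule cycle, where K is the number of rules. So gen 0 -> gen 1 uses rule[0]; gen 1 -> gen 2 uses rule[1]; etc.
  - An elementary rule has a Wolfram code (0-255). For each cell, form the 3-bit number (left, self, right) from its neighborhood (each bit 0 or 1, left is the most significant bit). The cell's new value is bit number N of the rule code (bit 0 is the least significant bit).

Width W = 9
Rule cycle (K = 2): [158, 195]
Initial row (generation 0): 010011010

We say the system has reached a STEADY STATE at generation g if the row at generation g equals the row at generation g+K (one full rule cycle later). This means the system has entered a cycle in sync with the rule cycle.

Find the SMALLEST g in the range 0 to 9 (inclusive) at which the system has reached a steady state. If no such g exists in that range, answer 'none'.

Gen 0: 010011010
Gen 1 (rule 158): 111110011
Gen 2 (rule 195): 011110101
Gen 3 (rule 158): 111100101
Gen 4 (rule 195): 011101000
Gen 5 (rule 158): 111001100
Gen 6 (rule 195): 011010101
Gen 7 (rule 158): 110010101
Gen 8 (rule 195): 010100000
Gen 9 (rule 158): 110110000
Gen 10 (rule 195): 010010111
Gen 11 (rule 158): 111110110

Answer: none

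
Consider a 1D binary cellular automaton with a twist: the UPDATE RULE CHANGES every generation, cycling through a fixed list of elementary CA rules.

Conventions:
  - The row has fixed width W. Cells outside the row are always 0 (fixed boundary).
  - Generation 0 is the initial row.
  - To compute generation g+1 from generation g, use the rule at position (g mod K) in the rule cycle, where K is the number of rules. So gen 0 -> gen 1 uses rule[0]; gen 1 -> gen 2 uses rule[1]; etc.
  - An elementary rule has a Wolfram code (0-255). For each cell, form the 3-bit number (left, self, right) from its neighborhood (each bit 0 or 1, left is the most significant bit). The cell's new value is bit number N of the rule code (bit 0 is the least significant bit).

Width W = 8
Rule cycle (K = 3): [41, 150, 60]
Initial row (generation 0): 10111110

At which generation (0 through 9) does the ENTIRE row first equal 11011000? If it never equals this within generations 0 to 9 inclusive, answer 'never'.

Answer: 3

Derivation:
Gen 0: 10111110
Gen 1 (rule 41): 01100000
Gen 2 (rule 150): 10010000
Gen 3 (rule 60): 11011000
Gen 4 (rule 41): 10110011
Gen 5 (rule 150): 10001100
Gen 6 (rule 60): 11001010
Gen 7 (rule 41): 10000100
Gen 8 (rule 150): 11001110
Gen 9 (rule 60): 10101001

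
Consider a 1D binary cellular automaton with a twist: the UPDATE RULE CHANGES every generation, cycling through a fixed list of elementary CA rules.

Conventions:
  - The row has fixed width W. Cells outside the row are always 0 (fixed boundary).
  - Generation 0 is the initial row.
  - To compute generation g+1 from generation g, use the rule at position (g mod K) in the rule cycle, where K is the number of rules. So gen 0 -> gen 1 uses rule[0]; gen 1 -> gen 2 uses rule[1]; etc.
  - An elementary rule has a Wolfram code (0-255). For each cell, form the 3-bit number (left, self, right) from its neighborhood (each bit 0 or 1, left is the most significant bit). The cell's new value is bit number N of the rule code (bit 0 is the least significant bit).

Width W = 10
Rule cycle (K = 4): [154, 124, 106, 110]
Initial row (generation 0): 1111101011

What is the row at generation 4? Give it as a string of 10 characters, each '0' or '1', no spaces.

Answer: 0110101101

Derivation:
Gen 0: 1111101011
Gen 1 (rule 154): 1111000010
Gen 2 (rule 124): 1001100011
Gen 3 (rule 106): 0011100111
Gen 4 (rule 110): 0110101101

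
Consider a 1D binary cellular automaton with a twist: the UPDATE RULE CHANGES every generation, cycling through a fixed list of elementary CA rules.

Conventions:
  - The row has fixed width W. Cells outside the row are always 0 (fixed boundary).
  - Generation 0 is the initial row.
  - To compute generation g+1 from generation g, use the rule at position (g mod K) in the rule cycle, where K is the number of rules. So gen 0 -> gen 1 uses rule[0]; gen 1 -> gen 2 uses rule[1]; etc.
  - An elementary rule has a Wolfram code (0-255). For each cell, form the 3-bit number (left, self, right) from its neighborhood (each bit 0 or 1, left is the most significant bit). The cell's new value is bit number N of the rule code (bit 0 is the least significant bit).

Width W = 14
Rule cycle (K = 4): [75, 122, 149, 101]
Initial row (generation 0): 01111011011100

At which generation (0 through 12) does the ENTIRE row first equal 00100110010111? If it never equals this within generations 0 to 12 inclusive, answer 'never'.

Answer: never

Derivation:
Gen 0: 01111011011100
Gen 1 (rule 75): 11001011010101
Gen 2 (rule 122): 11110111101010
Gen 3 (rule 149): 01100011001011
Gen 4 (rule 101): 00101001001101
Gen 5 (rule 75): 11000010011100
Gen 6 (rule 122): 11100101110110
Gen 7 (rule 149): 01010100100001
Gen 8 (rule 101): 01111100101101
Gen 9 (rule 75): 11000101001100
Gen 10 (rule 122): 11101010111110
Gen 11 (rule 149): 01001010011101
Gen 12 (rule 101): 01001110000111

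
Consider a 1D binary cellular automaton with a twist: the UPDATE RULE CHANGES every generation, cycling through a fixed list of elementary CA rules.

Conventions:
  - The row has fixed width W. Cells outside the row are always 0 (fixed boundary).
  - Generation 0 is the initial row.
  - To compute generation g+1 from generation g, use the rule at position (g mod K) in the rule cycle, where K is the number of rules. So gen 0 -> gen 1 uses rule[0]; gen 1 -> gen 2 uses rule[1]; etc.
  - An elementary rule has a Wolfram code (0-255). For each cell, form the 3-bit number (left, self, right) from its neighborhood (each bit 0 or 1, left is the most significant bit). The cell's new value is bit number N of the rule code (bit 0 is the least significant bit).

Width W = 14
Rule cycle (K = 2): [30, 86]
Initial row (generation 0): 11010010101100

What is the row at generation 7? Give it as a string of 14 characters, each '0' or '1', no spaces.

Gen 0: 11010010101100
Gen 1 (rule 30): 10011110101010
Gen 2 (rule 86): 11100010101011
Gen 3 (rule 30): 10010110101010
Gen 4 (rule 86): 11110010101011
Gen 5 (rule 30): 10001110101010
Gen 6 (rule 86): 11010010101011
Gen 7 (rule 30): 10011110101010

Answer: 10011110101010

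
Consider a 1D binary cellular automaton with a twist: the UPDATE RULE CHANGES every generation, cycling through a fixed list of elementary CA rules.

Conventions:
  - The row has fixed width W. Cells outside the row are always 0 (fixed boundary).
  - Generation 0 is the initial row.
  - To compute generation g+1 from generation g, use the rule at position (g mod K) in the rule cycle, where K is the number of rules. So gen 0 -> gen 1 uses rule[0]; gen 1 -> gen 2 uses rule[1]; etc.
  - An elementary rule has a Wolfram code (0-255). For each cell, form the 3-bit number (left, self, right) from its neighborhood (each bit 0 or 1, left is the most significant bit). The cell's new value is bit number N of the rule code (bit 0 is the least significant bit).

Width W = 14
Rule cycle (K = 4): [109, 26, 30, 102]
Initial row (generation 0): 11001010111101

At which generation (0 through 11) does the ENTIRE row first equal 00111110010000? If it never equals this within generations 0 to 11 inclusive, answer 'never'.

Gen 0: 11001010111101
Gen 1 (rule 109): 11001111100111
Gen 2 (rule 26): 10111000011100
Gen 3 (rule 30): 10100100110010
Gen 4 (rule 102): 11101101010110
Gen 5 (rule 109): 10111111111110
Gen 6 (rule 26): 00100000000001
Gen 7 (rule 30): 01110000000011
Gen 8 (rule 102): 10010000000101
Gen 9 (rule 109): 10010111110111
Gen 10 (rule 26): 01100100000100
Gen 11 (rule 30): 11011110001110

Answer: never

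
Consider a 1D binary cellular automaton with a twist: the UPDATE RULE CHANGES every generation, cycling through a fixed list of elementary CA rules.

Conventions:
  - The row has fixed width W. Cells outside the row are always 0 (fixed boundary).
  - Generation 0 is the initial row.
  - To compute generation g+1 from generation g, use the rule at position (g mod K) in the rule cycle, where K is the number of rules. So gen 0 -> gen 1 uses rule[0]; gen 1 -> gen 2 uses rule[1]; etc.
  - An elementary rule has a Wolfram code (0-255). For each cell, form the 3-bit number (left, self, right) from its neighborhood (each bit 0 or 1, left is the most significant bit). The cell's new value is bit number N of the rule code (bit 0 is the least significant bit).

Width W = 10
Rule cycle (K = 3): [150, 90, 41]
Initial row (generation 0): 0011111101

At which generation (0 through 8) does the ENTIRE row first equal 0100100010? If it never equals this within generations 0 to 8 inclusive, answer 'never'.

Gen 0: 0011111101
Gen 1 (rule 150): 0101111001
Gen 2 (rule 90): 1001001110
Gen 3 (rule 41): 0000001000
Gen 4 (rule 150): 0000011100
Gen 5 (rule 90): 0000110110
Gen 6 (rule 41): 1110101100
Gen 7 (rule 150): 0100100010
Gen 8 (rule 90): 1011010101

Answer: 7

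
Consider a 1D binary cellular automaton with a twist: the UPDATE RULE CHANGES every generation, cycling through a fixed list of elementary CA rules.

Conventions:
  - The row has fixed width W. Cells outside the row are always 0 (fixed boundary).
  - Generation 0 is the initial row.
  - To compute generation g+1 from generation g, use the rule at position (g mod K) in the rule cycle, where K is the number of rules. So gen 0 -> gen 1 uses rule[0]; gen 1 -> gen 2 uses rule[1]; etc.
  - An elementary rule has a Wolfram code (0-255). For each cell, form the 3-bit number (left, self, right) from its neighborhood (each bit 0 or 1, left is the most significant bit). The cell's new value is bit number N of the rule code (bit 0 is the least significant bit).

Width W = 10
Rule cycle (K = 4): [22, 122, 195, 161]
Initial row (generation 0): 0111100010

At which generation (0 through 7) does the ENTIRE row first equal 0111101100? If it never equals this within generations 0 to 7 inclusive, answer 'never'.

Gen 0: 0111100010
Gen 1 (rule 22): 1000010111
Gen 2 (rule 122): 0100101101
Gen 3 (rule 195): 1001000100
Gen 4 (rule 161): 0000010001
Gen 5 (rule 22): 0000111011
Gen 6 (rule 122): 0001101111
Gen 7 (rule 195): 1110100111

Answer: never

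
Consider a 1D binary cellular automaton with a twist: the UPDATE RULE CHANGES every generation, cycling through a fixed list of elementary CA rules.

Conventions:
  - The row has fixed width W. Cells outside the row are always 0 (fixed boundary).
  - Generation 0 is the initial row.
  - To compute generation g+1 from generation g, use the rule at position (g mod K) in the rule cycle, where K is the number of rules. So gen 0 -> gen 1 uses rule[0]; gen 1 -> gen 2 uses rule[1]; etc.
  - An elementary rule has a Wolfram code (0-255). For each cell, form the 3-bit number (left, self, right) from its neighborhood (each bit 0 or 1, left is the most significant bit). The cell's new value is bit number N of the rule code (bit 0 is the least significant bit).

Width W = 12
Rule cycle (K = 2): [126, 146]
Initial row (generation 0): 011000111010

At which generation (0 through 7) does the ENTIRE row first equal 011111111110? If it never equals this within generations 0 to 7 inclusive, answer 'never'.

Gen 0: 011000111010
Gen 1 (rule 126): 111101101111
Gen 2 (rule 146): 011000000110
Gen 3 (rule 126): 111100001111
Gen 4 (rule 146): 011010010110
Gen 5 (rule 126): 111111111111
Gen 6 (rule 146): 011111111110
Gen 7 (rule 126): 110000000011

Answer: 6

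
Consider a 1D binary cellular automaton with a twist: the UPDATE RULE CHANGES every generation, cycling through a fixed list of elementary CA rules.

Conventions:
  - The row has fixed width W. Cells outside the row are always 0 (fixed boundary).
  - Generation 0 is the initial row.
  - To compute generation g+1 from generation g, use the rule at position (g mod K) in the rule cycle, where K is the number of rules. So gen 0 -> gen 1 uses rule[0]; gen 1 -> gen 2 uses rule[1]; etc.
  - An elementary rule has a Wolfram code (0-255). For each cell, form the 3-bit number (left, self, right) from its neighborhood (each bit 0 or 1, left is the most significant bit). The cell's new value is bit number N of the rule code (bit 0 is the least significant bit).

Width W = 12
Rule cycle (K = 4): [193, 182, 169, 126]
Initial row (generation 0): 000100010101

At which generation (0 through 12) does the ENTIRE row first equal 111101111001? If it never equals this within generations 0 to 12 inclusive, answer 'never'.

Gen 0: 000100010101
Gen 1 (rule 193): 110001000000
Gen 2 (rule 182): 001011100000
Gen 3 (rule 169): 100111001111
Gen 4 (rule 126): 111101111001
Gen 5 (rule 193): 011100111000
Gen 6 (rule 182): 101011010100
Gen 7 (rule 169): 010110101001
Gen 8 (rule 126): 111111111111
Gen 9 (rule 193): 011111111111
Gen 10 (rule 182): 101111111110
Gen 11 (rule 169): 011111111100
Gen 12 (rule 126): 110000000110

Answer: 4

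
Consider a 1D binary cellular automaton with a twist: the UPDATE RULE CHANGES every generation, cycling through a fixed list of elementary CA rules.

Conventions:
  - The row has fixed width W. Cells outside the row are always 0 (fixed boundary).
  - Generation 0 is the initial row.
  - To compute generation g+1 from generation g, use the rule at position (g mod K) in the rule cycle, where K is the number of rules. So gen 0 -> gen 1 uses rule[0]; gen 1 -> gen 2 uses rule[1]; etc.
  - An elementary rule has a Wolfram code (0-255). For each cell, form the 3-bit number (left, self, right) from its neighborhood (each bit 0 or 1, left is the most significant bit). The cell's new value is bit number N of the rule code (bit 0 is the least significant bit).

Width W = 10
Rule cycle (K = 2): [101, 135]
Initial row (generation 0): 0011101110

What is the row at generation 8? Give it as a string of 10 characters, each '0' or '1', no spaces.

Gen 0: 0011101110
Gen 1 (rule 101): 1000110010
Gen 2 (rule 135): 1011000110
Gen 3 (rule 101): 1101010010
Gen 4 (rule 135): 0001010110
Gen 5 (rule 101): 1101111010
Gen 6 (rule 135): 0000110010
Gen 7 (rule 101): 1110010010
Gen 8 (rule 135): 0100110110

Answer: 0100110110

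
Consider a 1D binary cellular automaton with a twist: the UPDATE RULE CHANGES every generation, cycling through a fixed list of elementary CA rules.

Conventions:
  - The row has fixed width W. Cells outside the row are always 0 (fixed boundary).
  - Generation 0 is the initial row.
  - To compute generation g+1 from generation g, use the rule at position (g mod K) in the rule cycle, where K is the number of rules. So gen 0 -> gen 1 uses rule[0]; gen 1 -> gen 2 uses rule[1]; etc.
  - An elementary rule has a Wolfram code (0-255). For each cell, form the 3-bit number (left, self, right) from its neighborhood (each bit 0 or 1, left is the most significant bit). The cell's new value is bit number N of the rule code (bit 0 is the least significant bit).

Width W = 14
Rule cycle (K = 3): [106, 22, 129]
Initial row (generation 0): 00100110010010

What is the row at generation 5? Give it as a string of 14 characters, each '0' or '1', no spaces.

Answer: 00000000000110

Derivation:
Gen 0: 00100110010010
Gen 1 (rule 106): 01001110100100
Gen 2 (rule 22): 11110000111110
Gen 3 (rule 129): 01100110011100
Gen 4 (rule 106): 11101110110100
Gen 5 (rule 22): 00000000000110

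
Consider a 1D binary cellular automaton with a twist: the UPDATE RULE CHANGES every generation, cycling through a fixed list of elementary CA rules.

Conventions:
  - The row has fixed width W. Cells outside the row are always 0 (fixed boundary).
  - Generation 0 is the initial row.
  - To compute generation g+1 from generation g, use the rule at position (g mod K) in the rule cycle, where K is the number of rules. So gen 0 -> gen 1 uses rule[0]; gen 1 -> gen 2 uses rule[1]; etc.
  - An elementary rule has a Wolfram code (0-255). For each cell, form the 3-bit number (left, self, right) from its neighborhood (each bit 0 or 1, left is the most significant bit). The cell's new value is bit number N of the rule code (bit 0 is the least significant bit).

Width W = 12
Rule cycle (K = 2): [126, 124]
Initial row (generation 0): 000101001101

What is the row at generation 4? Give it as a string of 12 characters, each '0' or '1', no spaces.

Answer: 010110000011

Derivation:
Gen 0: 000101001101
Gen 1 (rule 126): 001111111111
Gen 2 (rule 124): 001000000001
Gen 3 (rule 126): 011100000011
Gen 4 (rule 124): 010110000011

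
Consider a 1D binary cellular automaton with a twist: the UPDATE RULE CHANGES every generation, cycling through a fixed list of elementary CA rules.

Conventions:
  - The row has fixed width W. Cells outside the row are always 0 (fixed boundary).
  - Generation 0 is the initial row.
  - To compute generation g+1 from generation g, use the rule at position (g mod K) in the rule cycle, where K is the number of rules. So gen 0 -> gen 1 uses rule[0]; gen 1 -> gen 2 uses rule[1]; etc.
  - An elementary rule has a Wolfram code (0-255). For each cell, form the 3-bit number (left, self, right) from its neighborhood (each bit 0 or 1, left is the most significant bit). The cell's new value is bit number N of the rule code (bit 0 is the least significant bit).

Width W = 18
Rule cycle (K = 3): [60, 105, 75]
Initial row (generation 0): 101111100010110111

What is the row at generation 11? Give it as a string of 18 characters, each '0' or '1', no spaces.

Answer: 100001000110000100

Derivation:
Gen 0: 101111100010110111
Gen 1 (rule 60): 111000010011101100
Gen 2 (rule 105): 101011000010111101
Gen 3 (rule 75): 000011011100100100
Gen 4 (rule 60): 000010110010110110
Gen 5 (rule 105): 111001110001111110
Gen 6 (rule 75): 101011010111000010
Gen 7 (rule 60): 111110111100100011
Gen 8 (rule 105): 100011100100001011
Gen 9 (rule 75): 001110101001110011
Gen 10 (rule 60): 001001111101001010
Gen 11 (rule 105): 100001000110000100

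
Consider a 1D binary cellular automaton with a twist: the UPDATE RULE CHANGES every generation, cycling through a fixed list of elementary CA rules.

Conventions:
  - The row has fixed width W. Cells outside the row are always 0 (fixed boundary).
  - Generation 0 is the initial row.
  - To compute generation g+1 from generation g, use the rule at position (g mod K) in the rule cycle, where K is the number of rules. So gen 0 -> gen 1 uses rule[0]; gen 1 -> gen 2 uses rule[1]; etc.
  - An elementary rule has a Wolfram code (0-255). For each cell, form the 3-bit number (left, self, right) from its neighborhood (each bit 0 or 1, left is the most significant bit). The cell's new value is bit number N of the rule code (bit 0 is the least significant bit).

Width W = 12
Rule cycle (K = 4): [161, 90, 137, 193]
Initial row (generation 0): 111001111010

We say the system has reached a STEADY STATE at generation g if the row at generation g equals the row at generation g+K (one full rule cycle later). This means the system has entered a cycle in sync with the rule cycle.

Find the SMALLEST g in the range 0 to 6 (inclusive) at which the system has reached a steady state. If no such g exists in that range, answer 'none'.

Gen 0: 111001111010
Gen 1 (rule 161): 010000110100
Gen 2 (rule 90): 101001110010
Gen 3 (rule 137): 000001100000
Gen 4 (rule 193): 111100101111
Gen 5 (rule 161): 011000010110
Gen 6 (rule 90): 111100100111
Gen 7 (rule 137): 111000000110
Gen 8 (rule 193): 011011110010
Gen 9 (rule 161): 000101100000
Gen 10 (rule 90): 001001110000

Answer: none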